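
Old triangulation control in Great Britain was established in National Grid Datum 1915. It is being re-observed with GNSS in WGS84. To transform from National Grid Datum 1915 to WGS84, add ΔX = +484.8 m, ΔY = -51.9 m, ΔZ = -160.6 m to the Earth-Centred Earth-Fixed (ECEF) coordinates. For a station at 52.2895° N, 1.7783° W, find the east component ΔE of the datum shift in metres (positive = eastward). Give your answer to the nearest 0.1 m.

At φ = 52.2895°, λ = -1.7783°: sin φ = 0.791111, cos φ = 0.611672, sin λ = -0.031032, cos λ = 0.999518.
ΔE = −sin λ·ΔX + cos λ·ΔY = −(-0.031032)·(484.8) + (0.999518)·(-51.9) = -36.83 m.

ΔE = -36.8 m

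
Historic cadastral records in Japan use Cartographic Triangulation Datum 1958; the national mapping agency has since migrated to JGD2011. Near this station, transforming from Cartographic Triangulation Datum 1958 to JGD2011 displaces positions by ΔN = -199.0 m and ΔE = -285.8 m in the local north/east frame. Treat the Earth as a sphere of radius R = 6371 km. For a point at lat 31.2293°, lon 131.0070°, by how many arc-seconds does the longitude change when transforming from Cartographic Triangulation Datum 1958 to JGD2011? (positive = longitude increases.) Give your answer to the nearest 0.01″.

Δλ = -10.82″

At latitude 31.2293°, cos φ = 0.855099.
One radian of longitude at latitude φ spans R cos φ, so Δλ = ΔE / (R cos φ) = -285.8 / (6371000 × 0.855099) = -5.2461e-05 rad = -10.821″.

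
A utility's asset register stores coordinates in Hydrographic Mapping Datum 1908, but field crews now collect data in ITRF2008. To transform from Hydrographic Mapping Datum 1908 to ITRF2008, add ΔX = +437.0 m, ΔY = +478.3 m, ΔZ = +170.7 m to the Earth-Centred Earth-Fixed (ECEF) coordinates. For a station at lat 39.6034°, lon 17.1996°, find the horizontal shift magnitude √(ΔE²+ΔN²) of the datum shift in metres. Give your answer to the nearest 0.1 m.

The local east axis at (φ, λ) is (−sin λ, cos λ, 0), so ΔE = −sin(17.1996°)·437.0 + cos(17.1996°)·478.3 = 327.69 m.
The local north axis is (−sin φ cos λ, −sin φ sin λ, cos φ), giving ΔN = -266.117 − 90.160 + 131.520 = -224.76 m.
Horizontal magnitude = √(ΔE² + ΔN²) = √(327.69² + (-224.76)²) = 397.36 m.

397.4 m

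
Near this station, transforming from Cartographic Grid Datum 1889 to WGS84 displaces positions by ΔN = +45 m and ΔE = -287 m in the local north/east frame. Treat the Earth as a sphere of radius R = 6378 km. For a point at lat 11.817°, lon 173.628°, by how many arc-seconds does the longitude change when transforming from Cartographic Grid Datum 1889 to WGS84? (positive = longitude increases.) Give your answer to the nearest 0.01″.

Δλ = -9.48″

At latitude 11.817°, cos φ = 0.978807.
One radian of longitude at latitude φ spans R cos φ, so Δλ = ΔE / (R cos φ) = -287.0 / (6378000 × 0.978807) = -4.5973e-05 rad = -9.483″.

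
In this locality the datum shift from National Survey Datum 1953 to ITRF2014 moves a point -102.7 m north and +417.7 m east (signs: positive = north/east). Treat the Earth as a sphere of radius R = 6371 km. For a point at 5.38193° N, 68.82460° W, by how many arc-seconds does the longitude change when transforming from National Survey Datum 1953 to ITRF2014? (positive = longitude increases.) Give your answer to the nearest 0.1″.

Δλ = 13.6″

At latitude 5.38193°, cos φ = 0.995592.
One radian of longitude at latitude φ spans R cos φ, so Δλ = ΔE / (R cos φ) = 417.7 / (6371000 × 0.995592) = 6.5853e-05 rad = 13.583″.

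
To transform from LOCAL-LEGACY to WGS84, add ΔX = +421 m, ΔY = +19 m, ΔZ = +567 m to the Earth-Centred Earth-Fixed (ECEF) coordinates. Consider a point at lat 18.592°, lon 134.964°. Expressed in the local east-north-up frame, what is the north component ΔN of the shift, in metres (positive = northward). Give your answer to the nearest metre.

ΔN = 628 m

At φ = 18.592°, λ = 134.964°: sin φ = 0.318827, cos φ = 0.947813, sin λ = 0.707551, cos λ = -0.706662.
ΔN = −sin φ cos λ·ΔX − sin φ sin λ·ΔY + cos φ·ΔZ = −(0.318827)(-0.706662)(421) − (0.318827)(0.707551)(19) + (0.947813)(567) = 627.98 m.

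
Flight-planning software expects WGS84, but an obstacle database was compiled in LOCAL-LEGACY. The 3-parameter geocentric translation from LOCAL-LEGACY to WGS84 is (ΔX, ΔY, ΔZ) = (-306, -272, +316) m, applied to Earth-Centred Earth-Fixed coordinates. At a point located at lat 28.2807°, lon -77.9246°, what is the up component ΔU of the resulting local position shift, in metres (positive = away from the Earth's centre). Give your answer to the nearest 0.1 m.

The local up (radial) axis is (cos φ cos λ, cos φ sin λ, sin φ), giving ΔU = -56.374 + 234.233 + 149.718 = 327.58 m.

ΔU = 327.6 m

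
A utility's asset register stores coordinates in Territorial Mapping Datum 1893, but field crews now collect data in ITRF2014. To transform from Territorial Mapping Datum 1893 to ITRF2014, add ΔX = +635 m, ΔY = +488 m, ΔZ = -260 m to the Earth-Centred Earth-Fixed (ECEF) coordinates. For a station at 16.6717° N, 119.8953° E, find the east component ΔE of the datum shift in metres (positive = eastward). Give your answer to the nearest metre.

The local east axis at (φ, λ) is (−sin λ, cos λ, 0), so ΔE = −sin(119.8953°)·635 + cos(119.8953°)·488 = -793.73 m.

ΔE = -794 m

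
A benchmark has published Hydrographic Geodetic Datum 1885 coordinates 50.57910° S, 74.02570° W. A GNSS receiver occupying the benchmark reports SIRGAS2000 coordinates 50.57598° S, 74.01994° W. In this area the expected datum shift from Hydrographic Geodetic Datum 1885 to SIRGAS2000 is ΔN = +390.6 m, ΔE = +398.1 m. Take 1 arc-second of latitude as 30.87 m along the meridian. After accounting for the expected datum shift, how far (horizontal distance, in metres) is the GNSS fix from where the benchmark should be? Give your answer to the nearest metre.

45 m

Observed coordinate differences: Δφ = +0.00312°, Δλ = +0.00576°.
Converting to metres (1° lat = 111132 m, cos φ = 0.635012): observed ΔN = 346.7 m, observed ΔE = 406.5 m.
Subtracting the expected shift leaves a residual of 346.7 − (390.6) = -43.9 m north and 406.5 − (398.1) = 8.4 m east.
Residual distance = √((-43.9)² + 8.4²) = 44.7 m.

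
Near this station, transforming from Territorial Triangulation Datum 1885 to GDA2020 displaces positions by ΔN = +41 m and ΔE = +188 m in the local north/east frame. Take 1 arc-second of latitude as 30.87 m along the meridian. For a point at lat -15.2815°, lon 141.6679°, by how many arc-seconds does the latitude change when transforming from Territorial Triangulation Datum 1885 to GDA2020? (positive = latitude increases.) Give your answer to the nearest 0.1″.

Δφ = 1.3″

1″ of latitude = 30.87 m, so Δφ = 41.0 / 30.87 = 1.328″.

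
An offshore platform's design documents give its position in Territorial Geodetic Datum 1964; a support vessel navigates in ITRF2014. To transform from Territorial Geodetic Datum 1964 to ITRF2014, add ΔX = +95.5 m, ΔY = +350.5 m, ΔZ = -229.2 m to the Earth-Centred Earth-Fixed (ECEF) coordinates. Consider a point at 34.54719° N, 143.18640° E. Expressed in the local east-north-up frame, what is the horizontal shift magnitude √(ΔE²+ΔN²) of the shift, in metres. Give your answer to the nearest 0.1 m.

The local east axis at (φ, λ) is (−sin λ, cos λ, 0), so ΔE = −sin(143.18640°)·95.5 + cos(143.18640°)·350.5 = -337.83 m.
The local north axis is (−sin φ cos λ, −sin φ sin λ, cos φ), giving ΔN = 43.357 − 119.102 − 188.783 = -264.53 m.
Horizontal magnitude = √(ΔE² + ΔN²) = √((-337.83)² + (-264.53)²) = 429.07 m.

429.1 m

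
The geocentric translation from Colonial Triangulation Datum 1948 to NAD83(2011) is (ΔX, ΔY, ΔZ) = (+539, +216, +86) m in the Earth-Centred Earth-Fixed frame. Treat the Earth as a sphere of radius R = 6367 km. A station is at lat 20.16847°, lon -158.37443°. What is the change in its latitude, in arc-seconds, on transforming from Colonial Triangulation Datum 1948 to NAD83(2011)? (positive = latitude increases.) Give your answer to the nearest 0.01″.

Δφ = 9.10″

sin φ = 0.344782, cos φ = 0.938683, sin λ = -0.368539, cos λ = -0.929612.
North component: ΔN = −sin φ cos λ·ΔX − sin φ sin λ·ΔY + cos φ·ΔZ = −(0.344782)(-0.929612)(539) − (0.344782)(-0.368539)(216) + (0.938683)(86) = 280.93 m.
1° of latitude spans πR/180 = 111125 m, so Δφ = 280.93 / 111125 × 3600 = 9.101″.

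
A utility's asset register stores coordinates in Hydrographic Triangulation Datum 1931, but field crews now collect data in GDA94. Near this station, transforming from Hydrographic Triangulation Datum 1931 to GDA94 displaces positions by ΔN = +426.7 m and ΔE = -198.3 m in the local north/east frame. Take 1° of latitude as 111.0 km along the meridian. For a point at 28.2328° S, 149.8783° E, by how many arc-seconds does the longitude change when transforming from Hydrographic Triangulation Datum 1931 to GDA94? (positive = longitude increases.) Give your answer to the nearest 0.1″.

At latitude -28.2328°, cos φ = 0.881033.
1° of longitude at this latitude = 111.0 × cos φ = 97.79 km, so Δλ = -198.3 / 97794.6 = -0.0020277° = -7.300″.

Δλ = -7.3″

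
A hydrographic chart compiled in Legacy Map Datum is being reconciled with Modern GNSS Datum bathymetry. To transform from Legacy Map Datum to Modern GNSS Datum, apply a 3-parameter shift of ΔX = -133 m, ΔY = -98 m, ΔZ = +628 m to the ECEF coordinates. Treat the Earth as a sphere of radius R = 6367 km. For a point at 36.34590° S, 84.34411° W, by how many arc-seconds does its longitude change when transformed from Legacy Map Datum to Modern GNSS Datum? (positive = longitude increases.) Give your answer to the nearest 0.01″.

sin φ = -0.592659, cos φ = 0.805454, sin λ = -0.995132, cos λ = 0.098554.
East component: ΔE = −sin λ·ΔX + cos λ·ΔY = −(-0.995132)(-133) + (0.098554)(-98) = -142.01 m.
1° of latitude spans πR/180 = 111125 m; at latitude φ, 1° of longitude spans that × cos φ = 89506.1 m, so Δλ = -142.01 / 89506.1 × 3600 = -5.712″.

Δλ = -5.71″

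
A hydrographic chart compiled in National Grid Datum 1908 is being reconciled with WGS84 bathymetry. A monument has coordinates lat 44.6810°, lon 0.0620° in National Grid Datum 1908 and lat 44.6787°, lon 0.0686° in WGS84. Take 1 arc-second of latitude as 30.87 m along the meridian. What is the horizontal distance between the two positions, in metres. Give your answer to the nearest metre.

581 m

Δφ = 44.6787° − 44.6810° = -0.0023°; Δλ = 0.0686° − 0.0620° = +0.0066°.
1° of latitude = 3600 × 30.87 = 111132 m.
ΔN = Δφ × 111132 = -255.6 m; ΔE = Δλ × 111132 × cos(44.6810°) = +0.0066 × 111132 × 0.711033 = 521.5 m.
Distance = √(ΔE² + ΔN²) = √(521.5² + (-255.6)²) = 580.8 m.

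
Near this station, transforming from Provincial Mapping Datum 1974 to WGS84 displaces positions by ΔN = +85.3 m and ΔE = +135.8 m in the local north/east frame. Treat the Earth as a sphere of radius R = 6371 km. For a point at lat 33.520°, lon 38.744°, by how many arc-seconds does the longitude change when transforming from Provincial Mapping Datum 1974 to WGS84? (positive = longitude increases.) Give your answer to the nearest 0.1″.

At latitude 33.520°, cos φ = 0.833693.
One radian of longitude at latitude φ spans R cos φ, so Δλ = ΔE / (R cos φ) = 135.8 / (6371000 × 0.833693) = 2.5567e-05 rad = 5.274″.

Δλ = 5.3″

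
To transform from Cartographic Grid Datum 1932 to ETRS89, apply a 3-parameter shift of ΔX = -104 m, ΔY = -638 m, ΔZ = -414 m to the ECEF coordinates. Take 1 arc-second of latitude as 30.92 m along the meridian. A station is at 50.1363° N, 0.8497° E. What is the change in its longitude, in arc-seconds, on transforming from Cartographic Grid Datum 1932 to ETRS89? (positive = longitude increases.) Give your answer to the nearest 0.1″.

Δλ = -32.1″

sin φ = 0.767571, cos φ = 0.640963, sin λ = 0.014830, cos λ = 0.999890.
East component: ΔE = −sin λ·ΔX + cos λ·ΔY = −(0.014830)(-104) + (0.999890)(-638) = -636.39 m.
1° of latitude spans 3600 × 30.92 = 111312 m; at latitude φ, 1° of longitude spans that × cos φ = 71346.9 m, so Δλ = -636.39 / 71346.9 × 3600 = -32.111″.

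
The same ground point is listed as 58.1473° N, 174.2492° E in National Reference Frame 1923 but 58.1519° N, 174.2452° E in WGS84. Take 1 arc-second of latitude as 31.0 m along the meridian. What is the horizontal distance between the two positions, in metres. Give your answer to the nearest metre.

Δφ = 58.1519° − 58.1473° = +0.0046°; Δλ = 174.2452° − 174.2492° = -0.0040°.
1° of latitude = 3600 × 31.00 = 111600 m.
ΔN = Δφ × 111600 = 513.4 m; ΔE = Δλ × 111600 × cos(58.1473°) = -0.0040 × 111600 × 0.527737 = -235.6 m.
Distance = √(ΔE² + ΔN²) = √((-235.6)² + 513.4²) = 564.8 m.

565 m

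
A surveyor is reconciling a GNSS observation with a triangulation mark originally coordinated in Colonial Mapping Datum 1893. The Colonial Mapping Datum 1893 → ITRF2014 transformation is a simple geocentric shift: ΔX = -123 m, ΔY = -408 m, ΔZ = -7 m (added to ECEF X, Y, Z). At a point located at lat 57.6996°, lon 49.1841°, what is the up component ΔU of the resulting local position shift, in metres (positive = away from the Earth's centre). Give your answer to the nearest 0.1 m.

At φ = 57.6996°, λ = 49.1841°: sin φ = 0.845258, cos φ = 0.534358, sin λ = 0.756814, cos λ = 0.653631.
ΔU = cos φ cos λ·ΔX + cos φ sin λ·ΔY + sin φ·ΔZ = (0.534358)(0.653631)(-123) + (0.534358)(0.756814)(-408) + (0.845258)(-7) = -213.88 m.

ΔU = -213.9 m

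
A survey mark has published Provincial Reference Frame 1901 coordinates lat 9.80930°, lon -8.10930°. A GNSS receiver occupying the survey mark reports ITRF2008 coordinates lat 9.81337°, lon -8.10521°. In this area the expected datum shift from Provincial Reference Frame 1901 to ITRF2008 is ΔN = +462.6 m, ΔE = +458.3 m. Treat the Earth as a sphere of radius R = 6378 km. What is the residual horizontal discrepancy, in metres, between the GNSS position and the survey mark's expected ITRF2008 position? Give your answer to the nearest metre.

Observed coordinate differences: Δφ = +0.00407°, Δλ = +0.00409°.
Converting to metres (1° lat = 111317 m, cos φ = 0.985380): observed ΔN = 453.1 m, observed ΔE = 448.6 m.
Subtracting the expected shift leaves a residual of 453.1 − (462.6) = -9.5 m north and 448.6 − (458.3) = -9.7 m east.
Residual distance = √((-9.5)² + (-9.7)²) = 13.6 m.

14 m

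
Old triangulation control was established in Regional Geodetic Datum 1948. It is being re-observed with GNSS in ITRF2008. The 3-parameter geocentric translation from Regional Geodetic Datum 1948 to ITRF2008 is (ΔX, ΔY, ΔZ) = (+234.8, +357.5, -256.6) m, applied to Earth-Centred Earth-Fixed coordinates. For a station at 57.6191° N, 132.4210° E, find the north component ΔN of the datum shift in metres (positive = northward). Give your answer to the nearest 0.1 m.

ΔN = -226.5 m

At φ = 57.6191°, λ = 132.4210°: sin φ = 0.844507, cos φ = 0.535545, sin λ = 0.738208, cos λ = -0.674573.
ΔN = −sin φ cos λ·ΔX − sin φ sin λ·ΔY + cos φ·ΔZ = −(0.844507)(-0.674573)(234.8) − (0.844507)(0.738208)(357.5) + (0.535545)(-256.6) = -226.53 m.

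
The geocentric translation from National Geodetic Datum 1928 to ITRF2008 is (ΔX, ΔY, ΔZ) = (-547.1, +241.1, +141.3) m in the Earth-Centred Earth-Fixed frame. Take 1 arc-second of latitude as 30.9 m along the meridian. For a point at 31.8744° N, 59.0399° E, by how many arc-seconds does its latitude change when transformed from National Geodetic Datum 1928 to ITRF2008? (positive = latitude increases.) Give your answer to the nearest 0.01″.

Δφ = 5.16″

sin φ = 0.528059, cos φ = 0.849208, sin λ = 0.857526, cos λ = 0.514441.
North component: ΔN = −sin φ cos λ·ΔX − sin φ sin λ·ΔY + cos φ·ΔZ = −(0.528059)(0.514441)(-547.1) − (0.528059)(0.857526)(241.1) + (0.849208)(141.3) = 159.44 m.
1° of latitude spans 3600 × 30.90 = 111240 m, so Δφ = 159.44 / 111240 × 3600 = 5.160″.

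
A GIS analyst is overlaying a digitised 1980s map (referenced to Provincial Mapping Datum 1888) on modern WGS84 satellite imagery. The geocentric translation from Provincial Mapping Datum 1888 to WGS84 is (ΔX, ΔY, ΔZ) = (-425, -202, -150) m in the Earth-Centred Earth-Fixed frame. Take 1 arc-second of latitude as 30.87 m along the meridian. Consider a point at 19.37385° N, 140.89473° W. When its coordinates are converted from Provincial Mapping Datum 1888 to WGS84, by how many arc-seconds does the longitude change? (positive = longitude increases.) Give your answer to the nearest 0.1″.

sin φ = 0.331731, cos φ = 0.943374, sin λ = -0.630747, cos λ = -0.775988.
East component: ΔE = −sin λ·ΔX + cos λ·ΔY = −(-0.630747)(-425) + (-0.775988)(-202) = -111.32 m.
1° of latitude spans 3600 × 30.87 = 111132 m; at latitude φ, 1° of longitude spans that × cos φ = 104839.1 m, so Δλ = -111.32 / 104839.1 × 3600 = -3.822″.

Δλ = -3.8″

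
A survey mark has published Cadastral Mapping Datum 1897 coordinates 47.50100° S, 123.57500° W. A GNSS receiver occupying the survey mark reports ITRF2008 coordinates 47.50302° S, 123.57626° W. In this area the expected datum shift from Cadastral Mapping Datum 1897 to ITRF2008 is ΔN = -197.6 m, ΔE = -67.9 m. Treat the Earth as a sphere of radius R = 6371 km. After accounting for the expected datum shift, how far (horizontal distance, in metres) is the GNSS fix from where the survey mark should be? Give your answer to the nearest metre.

Observed coordinate differences: Δφ = -0.00202°, Δλ = -0.00126°.
Converting to metres (1° lat = 111195 m, cos φ = 0.675577): observed ΔN = -224.6 m, observed ΔE = -94.7 m.
Subtracting the expected shift leaves a residual of -224.6 − (-197.6) = -27.0 m north and -94.7 − (-67.9) = -26.8 m east.
Residual distance = √((-27.0)² + (-26.8)²) = 38.0 m.

38 m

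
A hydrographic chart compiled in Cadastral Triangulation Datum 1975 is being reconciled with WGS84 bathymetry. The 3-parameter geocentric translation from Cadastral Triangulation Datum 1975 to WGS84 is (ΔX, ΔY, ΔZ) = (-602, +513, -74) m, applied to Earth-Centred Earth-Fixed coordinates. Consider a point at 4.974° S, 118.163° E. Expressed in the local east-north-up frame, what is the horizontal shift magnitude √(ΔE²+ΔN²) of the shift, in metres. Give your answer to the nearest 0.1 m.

288.8 m

The local east axis at (φ, λ) is (−sin λ, cos λ, 0), so ΔE = −sin(118.163°)·(-602) + cos(118.163°)·513 = 288.60 m.
The local north axis is (−sin φ cos λ, −sin φ sin λ, cos φ), giving ΔN = 24.635 + 39.213 − 73.721 = -9.87 m.
Horizontal magnitude = √(ΔE² + ΔN²) = √(288.60² + (-9.87)²) = 288.77 m.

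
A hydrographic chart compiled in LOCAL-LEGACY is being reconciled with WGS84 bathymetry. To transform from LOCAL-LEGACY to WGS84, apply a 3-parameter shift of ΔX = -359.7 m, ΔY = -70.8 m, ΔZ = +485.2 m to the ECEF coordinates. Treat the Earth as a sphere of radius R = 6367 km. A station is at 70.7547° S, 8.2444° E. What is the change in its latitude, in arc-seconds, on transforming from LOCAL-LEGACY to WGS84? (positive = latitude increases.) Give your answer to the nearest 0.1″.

Δφ = -6.0″

sin φ = -0.944116, cos φ = 0.329613, sin λ = 0.143396, cos λ = 0.989665.
North component: ΔN = −sin φ cos λ·ΔX − sin φ sin λ·ΔY + cos φ·ΔZ = −(-0.944116)(0.989665)(-359.7) − (-0.944116)(0.143396)(-70.8) + (0.329613)(485.2) = -185.75 m.
1° of latitude spans πR/180 = 111125 m, so Δφ = -185.75 / 111125 × 3600 = -6.017″.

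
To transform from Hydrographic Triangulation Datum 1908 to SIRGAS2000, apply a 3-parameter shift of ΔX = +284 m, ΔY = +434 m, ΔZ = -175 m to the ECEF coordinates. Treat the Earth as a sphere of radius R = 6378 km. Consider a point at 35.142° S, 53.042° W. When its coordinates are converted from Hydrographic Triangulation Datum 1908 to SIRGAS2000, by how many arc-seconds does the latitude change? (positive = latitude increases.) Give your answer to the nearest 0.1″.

sin φ = -0.575605, cos φ = 0.817728, sin λ = -0.799076, cos λ = 0.601229.
North component: ΔN = −sin φ cos λ·ΔX − sin φ sin λ·ΔY + cos φ·ΔZ = −(-0.575605)(0.601229)(284) − (-0.575605)(-0.799076)(434) + (0.817728)(-175) = -244.44 m.
1° of latitude spans πR/180 = 111317 m, so Δφ = -244.44 / 111317 × 3600 = -7.905″.

Δφ = -7.9″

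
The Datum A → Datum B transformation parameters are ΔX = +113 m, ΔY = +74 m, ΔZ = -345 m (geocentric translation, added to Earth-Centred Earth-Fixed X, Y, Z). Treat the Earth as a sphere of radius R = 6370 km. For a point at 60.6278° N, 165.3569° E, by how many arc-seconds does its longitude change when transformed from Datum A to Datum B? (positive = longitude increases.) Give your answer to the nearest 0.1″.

Δλ = -6.6″

sin φ = 0.871452, cos φ = 0.490481, sin λ = 0.252797, cos λ = -0.967519.
East component: ΔE = −sin λ·ΔX + cos λ·ΔY = −(0.252797)(113) + (-0.967519)(74) = -100.16 m.
1° of latitude spans πR/180 = 111177 m; at latitude φ, 1° of longitude spans that × cos φ = 54530.4 m, so Δλ = -100.16 / 54530.4 × 3600 = -6.613″.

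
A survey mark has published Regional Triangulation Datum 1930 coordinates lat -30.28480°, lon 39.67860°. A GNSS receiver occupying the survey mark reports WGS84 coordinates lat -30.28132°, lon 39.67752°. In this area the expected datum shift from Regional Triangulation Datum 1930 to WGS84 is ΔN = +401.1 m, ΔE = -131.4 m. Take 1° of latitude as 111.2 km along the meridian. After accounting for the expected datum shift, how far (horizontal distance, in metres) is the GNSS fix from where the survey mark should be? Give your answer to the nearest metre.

Observed coordinate differences: Δφ = +0.00348°, Δλ = -0.00108°.
Converting to metres (1° lat = 111200 m, cos φ = 0.863529): observed ΔN = 387.0 m, observed ΔE = -103.7 m.
Subtracting the expected shift leaves a residual of 387.0 − (401.1) = -14.1 m north and -103.7 − (-131.4) = 27.7 m east.
Residual distance = √((-14.1)² + 27.7²) = 31.1 m.

31 m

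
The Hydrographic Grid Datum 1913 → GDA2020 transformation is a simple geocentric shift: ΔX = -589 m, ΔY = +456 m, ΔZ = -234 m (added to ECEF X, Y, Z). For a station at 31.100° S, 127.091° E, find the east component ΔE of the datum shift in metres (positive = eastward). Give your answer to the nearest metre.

ΔE = 195 m

At φ = -31.100°, λ = 127.091°: sin φ = -0.516533, cos φ = 0.856267, sin λ = 0.797679, cos λ = -0.603083.
ΔE = −sin λ·ΔX + cos λ·ΔY = −(0.797679)·(-589) + (-0.603083)·(456) = 194.83 m.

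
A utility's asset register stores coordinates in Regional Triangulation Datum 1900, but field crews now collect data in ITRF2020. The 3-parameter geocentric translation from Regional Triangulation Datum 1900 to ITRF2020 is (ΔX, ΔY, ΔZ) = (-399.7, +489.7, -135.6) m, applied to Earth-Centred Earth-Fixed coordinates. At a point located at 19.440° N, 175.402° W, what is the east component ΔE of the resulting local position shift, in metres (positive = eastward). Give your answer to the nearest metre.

At φ = 19.440°, λ = -175.402°: sin φ = 0.332820, cos φ = 0.942991, sin λ = -0.080164, cos λ = -0.996782.
ΔE = −sin λ·ΔX + cos λ·ΔY = −(-0.080164)·(-399.7) + (-0.996782)·(489.7) = -520.17 m.

ΔE = -520 m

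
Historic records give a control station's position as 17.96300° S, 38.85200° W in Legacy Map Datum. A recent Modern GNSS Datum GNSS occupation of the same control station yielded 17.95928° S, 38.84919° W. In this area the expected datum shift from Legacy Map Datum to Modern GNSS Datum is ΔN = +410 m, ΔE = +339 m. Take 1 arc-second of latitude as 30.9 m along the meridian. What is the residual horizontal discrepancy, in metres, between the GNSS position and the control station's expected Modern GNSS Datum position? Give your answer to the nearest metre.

42 m

Observed coordinate differences: Δφ = +0.00372°, Δλ = +0.00281°.
Converting to metres (1° lat = 111240 m, cos φ = 0.951256): observed ΔN = 413.8 m, observed ΔE = 297.3 m.
Subtracting the expected shift leaves a residual of 413.8 − (410) = 3.8 m north and 297.3 − (339) = -41.7 m east.
Residual distance = √(3.8² + (-41.7)²) = 41.8 m.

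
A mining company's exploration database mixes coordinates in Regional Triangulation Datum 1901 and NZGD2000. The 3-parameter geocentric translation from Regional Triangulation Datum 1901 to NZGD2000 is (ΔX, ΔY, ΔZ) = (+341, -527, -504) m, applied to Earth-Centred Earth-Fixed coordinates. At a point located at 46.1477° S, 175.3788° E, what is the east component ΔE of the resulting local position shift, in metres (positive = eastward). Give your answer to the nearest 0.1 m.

ΔE = 497.8 m

The local east axis at (φ, λ) is (−sin λ, cos λ, 0), so ΔE = −sin(175.3788°)·341 + cos(175.3788°)·(-527) = 497.81 m.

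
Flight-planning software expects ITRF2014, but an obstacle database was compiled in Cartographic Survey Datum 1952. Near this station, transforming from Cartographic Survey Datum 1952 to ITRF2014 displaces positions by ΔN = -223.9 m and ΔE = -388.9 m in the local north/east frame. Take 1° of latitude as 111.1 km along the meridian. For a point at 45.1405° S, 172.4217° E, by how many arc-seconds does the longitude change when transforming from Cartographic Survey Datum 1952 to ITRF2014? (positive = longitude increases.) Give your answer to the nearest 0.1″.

At latitude -45.1405°, cos φ = 0.705371.
1° of longitude at this latitude = 111.1 × cos φ = 78.37 km, so Δλ = -388.9 / 78366.7 = -0.0049626° = -17.865″.

Δλ = -17.9″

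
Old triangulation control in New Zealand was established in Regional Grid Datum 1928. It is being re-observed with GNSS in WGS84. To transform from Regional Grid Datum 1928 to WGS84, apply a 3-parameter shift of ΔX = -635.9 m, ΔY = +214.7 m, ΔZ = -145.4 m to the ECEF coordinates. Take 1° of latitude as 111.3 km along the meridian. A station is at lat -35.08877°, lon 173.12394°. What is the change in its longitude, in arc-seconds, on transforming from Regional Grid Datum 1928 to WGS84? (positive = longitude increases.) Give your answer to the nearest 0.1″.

Δλ = -5.4″

sin φ = -0.574845, cos φ = 0.818262, sin λ = 0.119722, cos λ = -0.992807.
East component: ΔE = −sin λ·ΔX + cos λ·ΔY = −(0.119722)(-635.9) + (-0.992807)(214.7) = -137.02 m.
1° of latitude spans 111300 m; at latitude φ, 1° of longitude spans that × cos φ = 91072.6 m, so Δλ = -137.02 / 91072.6 × 3600 = -5.416″.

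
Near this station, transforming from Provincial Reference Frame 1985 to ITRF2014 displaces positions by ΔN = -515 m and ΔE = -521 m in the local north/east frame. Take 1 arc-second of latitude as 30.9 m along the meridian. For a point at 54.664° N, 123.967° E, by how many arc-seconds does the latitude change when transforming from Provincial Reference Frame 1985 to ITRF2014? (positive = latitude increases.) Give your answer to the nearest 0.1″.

1″ of latitude = 30.90 m, so Δφ = -515.0 / 30.90 = -16.667″.

Δφ = -16.7″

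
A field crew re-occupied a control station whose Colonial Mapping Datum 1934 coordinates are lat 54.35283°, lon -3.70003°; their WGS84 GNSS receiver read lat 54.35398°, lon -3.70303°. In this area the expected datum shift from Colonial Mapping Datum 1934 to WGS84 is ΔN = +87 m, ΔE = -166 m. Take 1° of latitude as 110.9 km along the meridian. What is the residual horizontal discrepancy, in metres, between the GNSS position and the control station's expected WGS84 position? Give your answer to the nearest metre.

Observed coordinate differences: Δφ = +0.00115°, Δλ = -0.00300°.
Converting to metres (1° lat = 110900 m, cos φ = 0.582792): observed ΔN = 127.5 m, observed ΔE = -193.9 m.
Subtracting the expected shift leaves a residual of 127.5 − (87) = 40.5 m north and -193.9 − (-166) = -27.9 m east.
Residual distance = √(40.5² + (-27.9)²) = 49.2 m.

49 m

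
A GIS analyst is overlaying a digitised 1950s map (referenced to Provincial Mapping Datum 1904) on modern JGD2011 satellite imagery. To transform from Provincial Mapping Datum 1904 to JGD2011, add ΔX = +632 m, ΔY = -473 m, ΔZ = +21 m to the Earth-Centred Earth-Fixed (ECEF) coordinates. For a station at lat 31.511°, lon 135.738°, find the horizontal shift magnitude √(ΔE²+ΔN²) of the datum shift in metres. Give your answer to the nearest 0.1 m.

The local east axis at (φ, λ) is (−sin λ, cos λ, 0), so ΔE = −sin(135.738°)·632 + cos(135.738°)·(-473) = -102.36 m.
The local north axis is (−sin φ cos λ, −sin φ sin λ, cos φ), giving ΔN = 236.562 + 172.544 + 17.903 = 427.01 m.
Horizontal magnitude = √(ΔE² + ΔN²) = √((-102.36)² + 427.01²) = 439.11 m.

439.1 m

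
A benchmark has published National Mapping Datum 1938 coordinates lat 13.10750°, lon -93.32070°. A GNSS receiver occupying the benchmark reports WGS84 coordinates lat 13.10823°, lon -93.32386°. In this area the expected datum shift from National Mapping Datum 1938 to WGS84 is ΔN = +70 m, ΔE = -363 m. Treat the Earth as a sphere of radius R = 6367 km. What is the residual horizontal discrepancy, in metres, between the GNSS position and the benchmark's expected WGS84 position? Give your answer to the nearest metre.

Observed coordinate differences: Δφ = +0.00073°, Δλ = -0.00316°.
Converting to metres (1° lat = 111125 m, cos φ = 0.973946): observed ΔN = 81.1 m, observed ΔE = -342.0 m.
Subtracting the expected shift leaves a residual of 81.1 − (70) = 11.1 m north and -342.0 − (-363) = 21.0 m east.
Residual distance = √(11.1² + 21.0²) = 23.8 m.

24 m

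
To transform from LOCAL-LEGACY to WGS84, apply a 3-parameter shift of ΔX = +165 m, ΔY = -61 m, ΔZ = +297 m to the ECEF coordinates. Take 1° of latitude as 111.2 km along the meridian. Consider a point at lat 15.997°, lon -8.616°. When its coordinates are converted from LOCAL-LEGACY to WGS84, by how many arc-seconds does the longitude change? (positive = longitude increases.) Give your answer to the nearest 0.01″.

Δλ = -1.20″

sin φ = 0.275587, cos φ = 0.961276, sin λ = -0.149811, cos λ = 0.988715.
East component: ΔE = −sin λ·ΔX + cos λ·ΔY = −(-0.149811)(165) + (0.988715)(-61) = -35.59 m.
1° of latitude spans 111200 m; at latitude φ, 1° of longitude spans that × cos φ = 106893.9 m, so Δλ = -35.59 / 106893.9 × 3600 = -1.199″.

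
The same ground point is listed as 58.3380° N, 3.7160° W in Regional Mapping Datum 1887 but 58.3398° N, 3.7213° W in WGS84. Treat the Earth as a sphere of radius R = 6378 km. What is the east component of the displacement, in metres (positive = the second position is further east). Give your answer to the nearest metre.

Δφ = 58.3398° − 58.3380° = +0.0018°; Δλ = -3.7213° − -3.7160° = -0.0053°.
1° along a meridian = πR/180 = 111317 m.
ΔN = Δφ × 111317 = 200.4 m; ΔE = Δλ × 111317 × cos(58.3380°) = -0.0053 × 111317 × 0.524907 = -309.7 m.

ΔE = -310 m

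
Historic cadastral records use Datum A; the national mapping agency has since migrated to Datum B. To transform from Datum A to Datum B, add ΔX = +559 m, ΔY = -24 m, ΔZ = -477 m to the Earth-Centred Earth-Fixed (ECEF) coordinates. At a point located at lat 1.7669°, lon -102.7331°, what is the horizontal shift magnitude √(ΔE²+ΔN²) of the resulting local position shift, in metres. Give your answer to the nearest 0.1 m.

726.3 m

At φ = 1.7669°, λ = -102.7331°: sin φ = 0.030833, cos φ = 0.999525, sin λ = -0.975407, cos λ = -0.220410.
ΔE = −sin λ·ΔX + cos λ·ΔY = −(-0.975407)·(559) + (-0.220410)·(-24) = 550.54 m.
ΔN = −sin φ cos λ·ΔX − sin φ sin λ·ΔY + cos φ·ΔZ = −(0.030833)(-0.220410)(559) − (0.030833)(-0.975407)(-24) + (0.999525)(-477) = -473.70 m.
Horizontal magnitude = √(ΔE² + ΔN²) = √(550.54² + (-473.70)²) = 726.28 m.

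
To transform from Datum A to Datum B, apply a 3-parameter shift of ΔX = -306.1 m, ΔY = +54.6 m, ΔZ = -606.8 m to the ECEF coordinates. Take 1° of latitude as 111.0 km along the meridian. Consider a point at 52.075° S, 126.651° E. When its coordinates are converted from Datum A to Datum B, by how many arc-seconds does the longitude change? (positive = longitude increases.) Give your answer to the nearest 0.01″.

sin φ = -0.788816, cos φ = 0.614629, sin λ = 0.802286, cos λ = -0.596939.
East component: ΔE = −sin λ·ΔX + cos λ·ΔY = −(0.802286)(-306.1) + (-0.596939)(54.6) = 212.99 m.
1° of latitude spans 111000 m; at latitude φ, 1° of longitude spans that × cos φ = 68223.9 m, so Δλ = 212.99 / 68223.9 × 3600 = 11.239″.

Δλ = 11.24″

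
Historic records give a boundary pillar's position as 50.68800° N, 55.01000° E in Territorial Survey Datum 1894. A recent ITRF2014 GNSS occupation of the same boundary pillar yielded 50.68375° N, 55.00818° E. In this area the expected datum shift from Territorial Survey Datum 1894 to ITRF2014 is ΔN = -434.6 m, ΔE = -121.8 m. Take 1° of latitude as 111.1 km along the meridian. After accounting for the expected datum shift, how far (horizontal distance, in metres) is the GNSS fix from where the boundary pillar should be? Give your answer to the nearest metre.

Observed coordinate differences: Δφ = -0.00425°, Δλ = -0.00182°.
Converting to metres (1° lat = 111100 m, cos φ = 0.633543): observed ΔN = -472.2 m, observed ΔE = -128.1 m.
Subtracting the expected shift leaves a residual of -472.2 − (-434.6) = -37.6 m north and -128.1 − (-121.8) = -6.3 m east.
Residual distance = √((-37.6)² + (-6.3)²) = 38.1 m.

38 m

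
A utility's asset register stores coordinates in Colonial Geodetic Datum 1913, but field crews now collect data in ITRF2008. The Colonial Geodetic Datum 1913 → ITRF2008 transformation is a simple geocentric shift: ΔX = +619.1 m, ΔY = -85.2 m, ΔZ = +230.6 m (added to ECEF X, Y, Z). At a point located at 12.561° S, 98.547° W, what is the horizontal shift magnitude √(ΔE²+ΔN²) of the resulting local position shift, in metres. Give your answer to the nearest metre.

664 m

The local east axis at (φ, λ) is (−sin λ, cos λ, 0), so ΔE = −sin(-98.547°)·619.1 + cos(-98.547°)·(-85.2) = 624.89 m.
The local north axis is (−sin φ cos λ, −sin φ sin λ, cos φ), giving ΔN = -20.010 + 18.323 + 225.081 = 223.39 m.
Horizontal magnitude = √(ΔE² + ΔN²) = √(624.89² + 223.39²) = 663.62 m.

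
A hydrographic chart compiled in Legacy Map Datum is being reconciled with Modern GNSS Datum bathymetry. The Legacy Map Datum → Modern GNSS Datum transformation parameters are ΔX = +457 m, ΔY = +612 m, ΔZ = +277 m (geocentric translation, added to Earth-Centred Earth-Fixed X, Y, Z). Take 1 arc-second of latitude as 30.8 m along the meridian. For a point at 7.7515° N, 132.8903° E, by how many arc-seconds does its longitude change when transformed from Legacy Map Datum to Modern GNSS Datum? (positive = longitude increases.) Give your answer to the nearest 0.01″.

sin φ = 0.134877, cos φ = 0.990862, sin λ = 0.732658, cos λ = -0.680597.
East component: ΔE = −sin λ·ΔX + cos λ·ΔY = −(0.732658)(457) + (-0.680597)(612) = -751.35 m.
1° of latitude spans 3600 × 30.80 = 110880 m; at latitude φ, 1° of longitude spans that × cos φ = 109866.8 m, so Δλ = -751.35 / 109866.8 × 3600 = -24.619″.

Δλ = -24.62″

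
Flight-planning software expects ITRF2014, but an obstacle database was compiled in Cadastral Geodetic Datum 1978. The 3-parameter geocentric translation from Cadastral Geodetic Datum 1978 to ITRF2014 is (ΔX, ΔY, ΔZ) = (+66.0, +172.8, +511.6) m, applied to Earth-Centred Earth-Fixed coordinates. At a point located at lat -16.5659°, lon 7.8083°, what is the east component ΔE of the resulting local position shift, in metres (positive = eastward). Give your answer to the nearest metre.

ΔE = 162 m

The local east axis at (φ, λ) is (−sin λ, cos λ, 0), so ΔE = −sin(7.8083°)·66.0 + cos(7.8083°)·172.8 = 162.23 m.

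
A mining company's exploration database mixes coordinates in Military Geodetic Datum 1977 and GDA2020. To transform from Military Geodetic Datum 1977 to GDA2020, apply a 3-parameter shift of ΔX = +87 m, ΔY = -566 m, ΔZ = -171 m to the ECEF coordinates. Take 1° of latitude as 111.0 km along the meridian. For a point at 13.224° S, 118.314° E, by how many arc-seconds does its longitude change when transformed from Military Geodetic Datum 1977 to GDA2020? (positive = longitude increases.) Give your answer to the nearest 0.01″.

Δλ = 6.39″

sin φ = -0.228759, cos φ = 0.973483, sin λ = 0.880361, cos λ = -0.474303.
East component: ΔE = −sin λ·ΔX + cos λ·ΔY = −(0.880361)(87) + (-0.474303)(-566) = 191.86 m.
1° of latitude spans 111000 m; at latitude φ, 1° of longitude spans that × cos φ = 108056.6 m, so Δλ = 191.86 / 108056.6 × 3600 = 6.392″.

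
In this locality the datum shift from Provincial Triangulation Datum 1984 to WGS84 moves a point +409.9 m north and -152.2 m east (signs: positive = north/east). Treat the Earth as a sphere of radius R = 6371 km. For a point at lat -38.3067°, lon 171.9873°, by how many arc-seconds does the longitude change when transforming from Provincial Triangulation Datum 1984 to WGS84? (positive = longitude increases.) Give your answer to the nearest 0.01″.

At latitude -38.3067°, cos φ = 0.784704.
One radian of longitude at latitude φ spans R cos φ, so Δλ = ΔE / (R cos φ) = -152.2 / (6371000 × 0.784704) = -3.0444e-05 rad = -6.280″.

Δλ = -6.28″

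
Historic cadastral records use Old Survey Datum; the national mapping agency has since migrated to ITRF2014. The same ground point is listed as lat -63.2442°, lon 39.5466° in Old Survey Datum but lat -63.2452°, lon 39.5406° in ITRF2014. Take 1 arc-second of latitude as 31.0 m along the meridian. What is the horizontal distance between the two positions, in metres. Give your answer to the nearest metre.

Δφ = -63.2452° − -63.2442° = -0.0010°; Δλ = 39.5406° − 39.5466° = -0.0060°.
1° of latitude = 3600 × 31.00 = 111600 m.
ΔN = Δφ × 111600 = -111.6 m; ΔE = Δλ × 111600 × cos(-63.2442°) = -0.0060 × 111600 × 0.450189 = -301.4 m.
Distance = √(ΔE² + ΔN²) = √((-301.4)² + (-111.6)²) = 321.4 m.

321 m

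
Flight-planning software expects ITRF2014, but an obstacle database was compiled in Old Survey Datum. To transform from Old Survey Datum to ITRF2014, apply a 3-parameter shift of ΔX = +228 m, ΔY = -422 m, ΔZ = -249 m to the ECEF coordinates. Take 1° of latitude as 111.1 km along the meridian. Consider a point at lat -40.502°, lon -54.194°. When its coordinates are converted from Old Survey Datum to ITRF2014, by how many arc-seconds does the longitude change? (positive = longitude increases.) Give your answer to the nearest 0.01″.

Δλ = -2.64″

sin φ = -0.649475, cos φ = 0.760383, sin λ = -0.811003, cos λ = 0.585043.
East component: ΔE = −sin λ·ΔX + cos λ·ΔY = −(-0.811003)(228) + (0.585043)(-422) = -61.98 m.
1° of latitude spans 111100 m; at latitude φ, 1° of longitude spans that × cos φ = 84478.6 m, so Δλ = -61.98 / 84478.6 × 3600 = -2.641″.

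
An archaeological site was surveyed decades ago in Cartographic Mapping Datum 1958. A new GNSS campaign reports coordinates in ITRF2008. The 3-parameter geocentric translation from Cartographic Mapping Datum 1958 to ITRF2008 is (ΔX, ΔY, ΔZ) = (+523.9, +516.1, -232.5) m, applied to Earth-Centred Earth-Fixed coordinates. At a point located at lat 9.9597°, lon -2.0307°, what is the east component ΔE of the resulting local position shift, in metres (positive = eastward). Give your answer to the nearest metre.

ΔE = 534 m

The local east axis at (φ, λ) is (−sin λ, cos λ, 0), so ΔE = −sin(-2.0307°)·523.9 + cos(-2.0307°)·516.1 = 534.34 m.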